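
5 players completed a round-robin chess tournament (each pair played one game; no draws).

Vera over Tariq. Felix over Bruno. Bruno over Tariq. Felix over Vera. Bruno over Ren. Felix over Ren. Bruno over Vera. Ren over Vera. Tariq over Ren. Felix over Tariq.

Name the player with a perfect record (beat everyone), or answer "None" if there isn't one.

Felix has 4 wins out of 4 opponents — a perfect record.

Felix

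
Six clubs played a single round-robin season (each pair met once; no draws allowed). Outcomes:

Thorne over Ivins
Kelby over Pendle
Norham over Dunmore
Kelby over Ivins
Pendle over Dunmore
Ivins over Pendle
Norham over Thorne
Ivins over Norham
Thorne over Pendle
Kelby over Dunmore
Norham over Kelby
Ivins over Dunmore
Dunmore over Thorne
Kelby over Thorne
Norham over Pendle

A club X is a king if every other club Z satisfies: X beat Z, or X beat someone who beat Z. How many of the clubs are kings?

3

Ivins reaches everyone (king).
Pendle cannot reach Ivins, Norham, Kelby in two steps.
Dunmore cannot reach Norham, Kelby in two steps.
Thorne cannot reach Kelby in two steps.
Norham reaches everyone (king).
Kelby reaches everyone (king).
Kings: Ivins, Norham, Kelby — 3.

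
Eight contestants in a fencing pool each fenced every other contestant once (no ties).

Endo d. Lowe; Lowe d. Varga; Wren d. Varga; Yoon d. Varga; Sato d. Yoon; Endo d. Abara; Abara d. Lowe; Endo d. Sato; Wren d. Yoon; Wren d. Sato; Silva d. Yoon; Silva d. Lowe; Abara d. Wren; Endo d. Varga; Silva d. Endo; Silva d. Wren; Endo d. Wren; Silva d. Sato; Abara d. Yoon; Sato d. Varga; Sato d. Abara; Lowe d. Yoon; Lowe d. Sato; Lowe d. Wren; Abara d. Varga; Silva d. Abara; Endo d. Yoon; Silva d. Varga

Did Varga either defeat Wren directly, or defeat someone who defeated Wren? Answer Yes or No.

No

Varga did not beat Wren directly.
Varga beat no one, so there is no intermediate fencer.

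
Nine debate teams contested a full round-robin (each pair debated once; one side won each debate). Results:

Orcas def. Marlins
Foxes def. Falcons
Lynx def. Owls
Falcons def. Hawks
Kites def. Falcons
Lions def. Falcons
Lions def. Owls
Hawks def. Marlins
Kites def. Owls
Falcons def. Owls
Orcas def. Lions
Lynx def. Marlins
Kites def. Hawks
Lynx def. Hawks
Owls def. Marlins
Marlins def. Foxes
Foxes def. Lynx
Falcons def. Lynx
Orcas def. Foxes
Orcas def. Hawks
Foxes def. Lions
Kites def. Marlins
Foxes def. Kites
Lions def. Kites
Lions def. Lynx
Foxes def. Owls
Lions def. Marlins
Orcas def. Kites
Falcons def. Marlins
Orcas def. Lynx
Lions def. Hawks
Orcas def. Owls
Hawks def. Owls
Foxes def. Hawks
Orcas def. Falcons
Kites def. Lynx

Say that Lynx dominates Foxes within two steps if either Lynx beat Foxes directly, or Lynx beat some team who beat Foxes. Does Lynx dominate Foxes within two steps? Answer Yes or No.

Yes

Lynx did not beat Foxes directly.
Lynx beat Owls, Hawks, Marlins. Of those, Marlins beat Foxes.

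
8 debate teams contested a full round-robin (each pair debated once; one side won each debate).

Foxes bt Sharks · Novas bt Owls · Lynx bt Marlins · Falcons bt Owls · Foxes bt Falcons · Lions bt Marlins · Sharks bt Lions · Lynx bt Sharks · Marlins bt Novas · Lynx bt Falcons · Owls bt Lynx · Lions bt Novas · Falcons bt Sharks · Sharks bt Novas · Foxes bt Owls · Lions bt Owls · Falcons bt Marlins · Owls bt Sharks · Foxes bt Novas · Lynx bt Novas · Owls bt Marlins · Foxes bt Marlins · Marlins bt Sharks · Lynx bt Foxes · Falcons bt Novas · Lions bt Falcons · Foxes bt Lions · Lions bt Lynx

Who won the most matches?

Win totals: Owls 3, Lynx 5, Marlins 2, Foxes 6, Lions 5, Novas 1, Sharks 2, Falcons 4.
Foxes leads with 6 wins (next highest: 5).

Foxes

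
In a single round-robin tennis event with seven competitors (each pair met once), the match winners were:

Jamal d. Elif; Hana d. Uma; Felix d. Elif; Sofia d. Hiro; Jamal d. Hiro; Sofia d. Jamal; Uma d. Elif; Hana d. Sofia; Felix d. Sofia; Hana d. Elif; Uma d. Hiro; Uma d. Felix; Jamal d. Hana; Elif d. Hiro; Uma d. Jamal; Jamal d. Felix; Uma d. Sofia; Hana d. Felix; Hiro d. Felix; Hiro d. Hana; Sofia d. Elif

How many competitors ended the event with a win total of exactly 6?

0

Win totals: Sofia 3, Uma 5, Felix 2, Jamal 4, Hiro 2, Elif 1, Hana 4.
No competitor has exactly 6 wins.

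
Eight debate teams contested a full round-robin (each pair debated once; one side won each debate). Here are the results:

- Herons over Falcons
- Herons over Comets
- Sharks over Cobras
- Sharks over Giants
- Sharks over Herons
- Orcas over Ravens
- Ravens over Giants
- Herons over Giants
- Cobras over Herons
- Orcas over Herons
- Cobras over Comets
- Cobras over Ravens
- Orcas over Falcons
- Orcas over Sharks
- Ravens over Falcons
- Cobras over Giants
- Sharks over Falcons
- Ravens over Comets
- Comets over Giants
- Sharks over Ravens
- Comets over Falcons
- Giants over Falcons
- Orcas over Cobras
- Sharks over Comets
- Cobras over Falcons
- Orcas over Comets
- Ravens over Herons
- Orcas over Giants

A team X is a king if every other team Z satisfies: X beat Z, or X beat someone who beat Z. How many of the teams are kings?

Ravens cannot reach Orcas, Cobras, Sharks in two steps.
Orcas reaches everyone (king).
Giants cannot reach Ravens, Orcas, Herons, Cobras, Sharks, Comets in two steps.
Herons cannot reach Ravens, Orcas, Cobras, Sharks in two steps.
Cobras cannot reach Orcas, Sharks in two steps.
Falcons cannot reach Ravens, Orcas, Giants, Herons, Cobras, Sharks, Comets in two steps.
Sharks cannot reach Orcas in two steps.
Comets cannot reach Ravens, Orcas, Herons, Cobras, Sharks in two steps.
Kings: Orcas — 1.

1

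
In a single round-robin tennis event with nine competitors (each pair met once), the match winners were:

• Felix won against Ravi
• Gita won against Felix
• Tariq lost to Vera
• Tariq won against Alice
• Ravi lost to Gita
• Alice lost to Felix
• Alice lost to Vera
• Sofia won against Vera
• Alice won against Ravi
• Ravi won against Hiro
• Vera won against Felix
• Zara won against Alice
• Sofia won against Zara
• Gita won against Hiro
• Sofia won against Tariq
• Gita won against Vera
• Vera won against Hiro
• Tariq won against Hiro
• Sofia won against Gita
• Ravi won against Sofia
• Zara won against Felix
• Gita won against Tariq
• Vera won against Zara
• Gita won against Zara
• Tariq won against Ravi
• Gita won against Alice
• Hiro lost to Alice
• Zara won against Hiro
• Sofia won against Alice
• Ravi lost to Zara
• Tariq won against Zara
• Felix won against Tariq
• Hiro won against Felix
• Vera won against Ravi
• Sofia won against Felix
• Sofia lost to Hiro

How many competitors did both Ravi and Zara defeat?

Ravi beat: Hiro, Sofia.
Zara beat: Ravi, Alice, Hiro, Felix.
Both beat: Hiro — 1.

1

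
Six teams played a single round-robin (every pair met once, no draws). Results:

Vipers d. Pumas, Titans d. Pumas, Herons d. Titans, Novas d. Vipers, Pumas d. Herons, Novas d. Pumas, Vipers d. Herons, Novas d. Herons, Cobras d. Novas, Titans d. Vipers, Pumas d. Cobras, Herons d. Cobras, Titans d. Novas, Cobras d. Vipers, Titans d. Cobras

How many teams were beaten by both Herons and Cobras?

0

Herons beat: Cobras, Titans.
Cobras beat: Novas, Vipers.
No one was beaten by both.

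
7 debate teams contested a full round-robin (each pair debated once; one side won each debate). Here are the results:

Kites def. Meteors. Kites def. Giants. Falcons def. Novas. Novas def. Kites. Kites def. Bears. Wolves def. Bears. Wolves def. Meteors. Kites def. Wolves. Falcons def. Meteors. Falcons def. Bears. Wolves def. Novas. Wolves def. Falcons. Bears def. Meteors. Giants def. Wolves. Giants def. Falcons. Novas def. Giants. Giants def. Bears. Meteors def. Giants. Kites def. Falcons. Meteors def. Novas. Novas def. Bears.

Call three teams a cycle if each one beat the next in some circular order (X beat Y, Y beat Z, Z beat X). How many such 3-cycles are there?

Win totals: Falcons 3, Meteors 2, Kites 5, Wolves 4, Bears 1, Giants 3, Novas 3.
A team with w wins dominates both others in C(w,2) triples; summing gives 3 + 1 + 10 + 6 + 0 + 3 + 3 = 26 transitive triples.
Total triples C(7,3) = 35, so cyclic triples = 35 − 26 = 9.

9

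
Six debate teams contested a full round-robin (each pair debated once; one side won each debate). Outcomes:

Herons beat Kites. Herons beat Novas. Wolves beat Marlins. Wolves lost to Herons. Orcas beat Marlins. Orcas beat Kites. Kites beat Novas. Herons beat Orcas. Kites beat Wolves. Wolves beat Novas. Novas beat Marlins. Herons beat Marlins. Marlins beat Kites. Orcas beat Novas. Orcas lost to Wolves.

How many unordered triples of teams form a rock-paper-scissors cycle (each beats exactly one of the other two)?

3

Of the C(6,3) = 20 triples, the cyclic ones are: {Wolves, Kites, Marlins}; {Wolves, Kites, Orcas}; {Kites, Marlins, Novas}.
That is 3.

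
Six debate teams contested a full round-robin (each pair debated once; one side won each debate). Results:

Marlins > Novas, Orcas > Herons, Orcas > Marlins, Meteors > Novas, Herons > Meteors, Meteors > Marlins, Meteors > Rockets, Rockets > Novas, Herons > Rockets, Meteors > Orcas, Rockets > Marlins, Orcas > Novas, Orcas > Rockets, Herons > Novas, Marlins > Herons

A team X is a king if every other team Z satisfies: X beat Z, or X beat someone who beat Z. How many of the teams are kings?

Marlins cannot reach Orcas in two steps.
Orcas reaches everyone (king).
Novas cannot reach Marlins, Orcas, Meteors, Rockets, Herons in two steps.
Meteors reaches everyone (king).
Rockets cannot reach Orcas, Meteors in two steps.
Herons reaches everyone (king).
Kings: Orcas, Meteors, Herons — 3.

3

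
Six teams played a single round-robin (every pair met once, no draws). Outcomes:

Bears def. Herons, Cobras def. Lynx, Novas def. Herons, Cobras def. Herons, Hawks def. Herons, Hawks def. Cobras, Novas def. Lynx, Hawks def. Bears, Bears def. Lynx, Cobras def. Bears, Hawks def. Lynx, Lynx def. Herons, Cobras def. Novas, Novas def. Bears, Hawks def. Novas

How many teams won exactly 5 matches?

1

Win totals: Herons 0, Lynx 1, Hawks 5, Novas 3, Cobras 4, Bears 2.
Exactly 5: Hawks — 1 team.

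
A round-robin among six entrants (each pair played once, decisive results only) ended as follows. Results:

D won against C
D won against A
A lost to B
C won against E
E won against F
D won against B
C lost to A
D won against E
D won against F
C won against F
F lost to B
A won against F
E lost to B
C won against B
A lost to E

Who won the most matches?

D

Win totals: A 2, B 3, C 3, D 5, E 2, F 0.
D leads with 5 wins (next highest: 3).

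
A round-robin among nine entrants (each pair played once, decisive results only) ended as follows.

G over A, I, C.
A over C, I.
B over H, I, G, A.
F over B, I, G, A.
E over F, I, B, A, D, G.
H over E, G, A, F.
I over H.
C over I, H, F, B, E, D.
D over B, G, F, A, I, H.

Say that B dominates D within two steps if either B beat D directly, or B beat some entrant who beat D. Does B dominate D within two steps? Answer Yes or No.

No

B did not beat D directly.
B beat A, G, H, I, but each of them lost to D. No two-step path.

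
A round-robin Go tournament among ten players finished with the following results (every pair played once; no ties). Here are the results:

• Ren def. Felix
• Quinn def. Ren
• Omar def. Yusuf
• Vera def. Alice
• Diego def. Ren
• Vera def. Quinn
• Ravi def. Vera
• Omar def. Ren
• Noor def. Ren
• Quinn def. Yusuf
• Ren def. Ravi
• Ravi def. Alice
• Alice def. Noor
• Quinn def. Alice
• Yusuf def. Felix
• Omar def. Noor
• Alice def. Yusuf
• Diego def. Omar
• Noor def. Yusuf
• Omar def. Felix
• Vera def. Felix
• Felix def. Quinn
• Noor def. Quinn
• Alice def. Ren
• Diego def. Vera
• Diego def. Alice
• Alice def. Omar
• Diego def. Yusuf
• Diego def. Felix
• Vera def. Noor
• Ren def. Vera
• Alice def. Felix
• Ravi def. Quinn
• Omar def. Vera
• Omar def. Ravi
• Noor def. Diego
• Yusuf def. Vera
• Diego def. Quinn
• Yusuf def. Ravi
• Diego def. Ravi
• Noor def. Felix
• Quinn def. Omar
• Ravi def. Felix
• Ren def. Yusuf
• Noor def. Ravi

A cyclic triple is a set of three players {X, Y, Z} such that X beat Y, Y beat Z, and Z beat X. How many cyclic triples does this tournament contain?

Win totals: Diego 8, Quinn 4, Ravi 4, Yusuf 3, Ren 4, Vera 4, Alice 5, Noor 6, Felix 1, Omar 6.
A player with w wins dominates both others in C(w,2) triples; summing gives 28 + 6 + 6 + 3 + 6 + 6 + 10 + 15 + 0 + 15 = 95 transitive triples.
Total triples C(10,3) = 120, so cyclic triples = 120 − 95 = 25.

25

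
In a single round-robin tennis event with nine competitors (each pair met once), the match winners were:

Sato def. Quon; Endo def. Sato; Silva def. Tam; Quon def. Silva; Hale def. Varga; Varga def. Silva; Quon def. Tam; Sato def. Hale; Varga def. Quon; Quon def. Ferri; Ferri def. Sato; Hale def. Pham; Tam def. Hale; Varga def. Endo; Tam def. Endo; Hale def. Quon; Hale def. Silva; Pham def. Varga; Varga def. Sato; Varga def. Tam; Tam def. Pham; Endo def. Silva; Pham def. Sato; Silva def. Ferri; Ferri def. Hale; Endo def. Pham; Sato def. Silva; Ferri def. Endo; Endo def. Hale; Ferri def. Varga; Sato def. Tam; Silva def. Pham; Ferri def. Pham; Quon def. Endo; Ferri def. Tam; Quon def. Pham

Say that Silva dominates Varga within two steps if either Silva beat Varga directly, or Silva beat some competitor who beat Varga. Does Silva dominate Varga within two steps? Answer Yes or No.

Silva did not beat Varga directly.
Silva beat Tam, Ferri, Pham. Of those, Ferri beat Varga.

Yes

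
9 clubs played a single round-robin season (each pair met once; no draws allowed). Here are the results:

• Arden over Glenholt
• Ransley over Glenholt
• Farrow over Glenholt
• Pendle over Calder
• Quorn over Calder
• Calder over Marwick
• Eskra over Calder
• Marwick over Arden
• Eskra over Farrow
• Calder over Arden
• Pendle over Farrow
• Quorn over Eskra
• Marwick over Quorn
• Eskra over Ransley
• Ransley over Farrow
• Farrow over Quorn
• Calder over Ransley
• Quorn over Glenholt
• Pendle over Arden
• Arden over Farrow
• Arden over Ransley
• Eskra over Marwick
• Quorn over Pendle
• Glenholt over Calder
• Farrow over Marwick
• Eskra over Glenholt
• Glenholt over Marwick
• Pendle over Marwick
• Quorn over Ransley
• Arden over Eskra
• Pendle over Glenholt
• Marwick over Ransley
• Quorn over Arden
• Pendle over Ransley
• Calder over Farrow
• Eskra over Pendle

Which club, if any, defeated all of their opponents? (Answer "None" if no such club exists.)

Highest win total is Quorn with 6 (out of 8 possible).
Quorn lost to Farrow, Marwick, so no club went undefeated.

None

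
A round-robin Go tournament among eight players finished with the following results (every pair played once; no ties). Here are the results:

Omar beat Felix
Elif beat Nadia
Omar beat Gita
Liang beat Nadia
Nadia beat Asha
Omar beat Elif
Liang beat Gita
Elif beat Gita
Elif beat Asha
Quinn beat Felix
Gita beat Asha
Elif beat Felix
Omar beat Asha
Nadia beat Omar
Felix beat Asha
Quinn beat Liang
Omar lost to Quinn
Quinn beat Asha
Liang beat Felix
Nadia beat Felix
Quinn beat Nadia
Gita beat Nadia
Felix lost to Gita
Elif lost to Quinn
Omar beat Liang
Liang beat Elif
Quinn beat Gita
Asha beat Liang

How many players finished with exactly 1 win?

Win totals: Quinn 7, Liang 4, Nadia 3, Asha 1, Gita 3, Omar 5, Elif 4, Felix 1.
Exactly 1: Asha, Felix — 2 players.

2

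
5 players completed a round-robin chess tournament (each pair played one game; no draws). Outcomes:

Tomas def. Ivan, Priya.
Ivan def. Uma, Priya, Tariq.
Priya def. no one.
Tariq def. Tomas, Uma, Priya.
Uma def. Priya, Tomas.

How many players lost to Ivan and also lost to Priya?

0

Ivan beat: Tariq, Uma, Priya.
Priya beat: no one.
No one was beaten by both.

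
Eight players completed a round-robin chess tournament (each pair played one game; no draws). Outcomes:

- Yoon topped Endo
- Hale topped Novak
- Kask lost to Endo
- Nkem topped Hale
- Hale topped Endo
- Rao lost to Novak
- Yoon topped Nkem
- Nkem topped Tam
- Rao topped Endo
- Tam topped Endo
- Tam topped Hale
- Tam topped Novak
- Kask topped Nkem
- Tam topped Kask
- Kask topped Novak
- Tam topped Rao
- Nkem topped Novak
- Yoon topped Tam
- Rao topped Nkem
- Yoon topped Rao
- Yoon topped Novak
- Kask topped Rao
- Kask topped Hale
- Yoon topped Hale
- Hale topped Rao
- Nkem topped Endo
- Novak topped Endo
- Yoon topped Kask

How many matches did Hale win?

3

Hale's results: beat Rao, Novak, Endo; lost to Nkem, Kask, Yoon, Tam.
That is 3 wins.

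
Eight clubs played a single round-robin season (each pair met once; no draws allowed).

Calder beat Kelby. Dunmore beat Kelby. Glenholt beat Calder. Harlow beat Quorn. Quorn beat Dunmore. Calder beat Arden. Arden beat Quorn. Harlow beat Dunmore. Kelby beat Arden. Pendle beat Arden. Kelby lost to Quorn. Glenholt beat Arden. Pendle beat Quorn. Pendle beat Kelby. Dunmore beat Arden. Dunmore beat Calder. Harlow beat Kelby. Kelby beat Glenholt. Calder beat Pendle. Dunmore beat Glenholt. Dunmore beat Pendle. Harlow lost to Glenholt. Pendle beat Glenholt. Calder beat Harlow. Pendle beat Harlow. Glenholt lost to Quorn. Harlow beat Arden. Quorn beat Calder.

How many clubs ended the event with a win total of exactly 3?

1

Win totals: Pendle 5, Harlow 4, Arden 1, Dunmore 5, Glenholt 3, Calder 4, Quorn 4, Kelby 2.
Exactly 3: Glenholt — 1 club.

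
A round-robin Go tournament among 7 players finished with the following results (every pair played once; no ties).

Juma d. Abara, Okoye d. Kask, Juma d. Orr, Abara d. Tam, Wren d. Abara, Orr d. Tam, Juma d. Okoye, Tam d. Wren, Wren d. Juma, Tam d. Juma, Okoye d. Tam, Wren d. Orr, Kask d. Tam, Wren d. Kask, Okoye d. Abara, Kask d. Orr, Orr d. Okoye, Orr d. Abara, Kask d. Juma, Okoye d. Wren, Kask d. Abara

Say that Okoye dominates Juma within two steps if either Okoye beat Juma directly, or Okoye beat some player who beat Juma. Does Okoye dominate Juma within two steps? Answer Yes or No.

Okoye did not beat Juma directly.
Okoye beat Tam, Abara, Kask, Wren. Of those, Tam beat Juma.

Yes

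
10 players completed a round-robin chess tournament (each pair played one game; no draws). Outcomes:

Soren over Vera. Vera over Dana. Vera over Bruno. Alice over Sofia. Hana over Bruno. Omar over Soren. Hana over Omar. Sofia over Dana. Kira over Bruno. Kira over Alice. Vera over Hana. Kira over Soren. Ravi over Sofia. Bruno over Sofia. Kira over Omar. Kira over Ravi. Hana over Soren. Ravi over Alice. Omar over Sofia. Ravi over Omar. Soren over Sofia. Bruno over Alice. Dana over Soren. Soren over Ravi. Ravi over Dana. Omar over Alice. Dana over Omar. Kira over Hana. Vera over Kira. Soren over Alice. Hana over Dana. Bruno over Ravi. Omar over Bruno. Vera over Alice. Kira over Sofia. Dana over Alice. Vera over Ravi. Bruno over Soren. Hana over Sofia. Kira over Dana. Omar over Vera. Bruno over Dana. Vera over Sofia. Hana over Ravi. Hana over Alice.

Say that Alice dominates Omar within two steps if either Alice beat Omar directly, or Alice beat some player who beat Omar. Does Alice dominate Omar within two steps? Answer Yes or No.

No

Alice did not beat Omar directly.
Alice beat Sofia, but each of them lost to Omar. No two-step path.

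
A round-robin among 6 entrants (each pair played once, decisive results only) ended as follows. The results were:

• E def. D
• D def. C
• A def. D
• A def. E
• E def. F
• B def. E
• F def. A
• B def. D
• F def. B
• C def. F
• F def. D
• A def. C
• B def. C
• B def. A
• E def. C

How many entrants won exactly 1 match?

Win totals: A 3, B 4, C 1, D 1, E 3, F 3.
Exactly 1: C, D — 2 entrants.

2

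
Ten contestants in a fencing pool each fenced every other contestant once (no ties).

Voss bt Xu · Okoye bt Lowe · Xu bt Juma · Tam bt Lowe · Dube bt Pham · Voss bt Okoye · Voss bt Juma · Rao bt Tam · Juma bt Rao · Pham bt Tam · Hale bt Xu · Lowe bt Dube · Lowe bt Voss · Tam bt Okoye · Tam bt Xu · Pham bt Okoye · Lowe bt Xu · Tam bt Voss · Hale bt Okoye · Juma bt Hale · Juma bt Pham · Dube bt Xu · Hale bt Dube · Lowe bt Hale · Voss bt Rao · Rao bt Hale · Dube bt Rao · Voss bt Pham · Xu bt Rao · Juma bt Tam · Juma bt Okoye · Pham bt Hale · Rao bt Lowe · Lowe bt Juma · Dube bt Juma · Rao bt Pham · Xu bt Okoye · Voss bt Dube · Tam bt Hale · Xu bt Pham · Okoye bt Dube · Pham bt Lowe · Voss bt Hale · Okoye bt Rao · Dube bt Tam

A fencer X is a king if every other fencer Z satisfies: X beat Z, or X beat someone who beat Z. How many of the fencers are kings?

8

Hale cannot reach Voss in two steps.
Pham reaches everyone (king).
Okoye reaches everyone (king).
Xu cannot reach Voss in two steps.
Tam reaches everyone (king).
Rao reaches everyone (king).
Voss reaches everyone (king).
Lowe reaches everyone (king).
Dube reaches everyone (king).
Juma reaches everyone (king).
Kings: Pham, Okoye, Tam, Rao, Voss, Lowe, Dube, Juma — 8.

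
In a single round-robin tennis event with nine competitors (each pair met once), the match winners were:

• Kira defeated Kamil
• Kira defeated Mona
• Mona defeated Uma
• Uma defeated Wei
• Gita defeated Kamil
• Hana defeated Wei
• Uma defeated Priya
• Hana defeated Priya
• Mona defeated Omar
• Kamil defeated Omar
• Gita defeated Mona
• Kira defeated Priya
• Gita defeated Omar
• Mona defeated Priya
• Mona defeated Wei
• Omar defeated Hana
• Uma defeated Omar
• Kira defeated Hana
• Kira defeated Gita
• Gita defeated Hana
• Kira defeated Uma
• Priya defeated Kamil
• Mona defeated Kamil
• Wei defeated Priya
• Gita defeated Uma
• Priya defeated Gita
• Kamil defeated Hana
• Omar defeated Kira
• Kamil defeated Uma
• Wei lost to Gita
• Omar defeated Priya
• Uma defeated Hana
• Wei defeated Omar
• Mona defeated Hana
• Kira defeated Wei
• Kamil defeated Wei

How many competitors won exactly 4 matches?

Win totals: Kira 7, Mona 6, Kamil 4, Gita 6, Hana 2, Wei 2, Omar 3, Priya 2, Uma 4.
Exactly 4: Kamil, Uma — 2 competitors.

2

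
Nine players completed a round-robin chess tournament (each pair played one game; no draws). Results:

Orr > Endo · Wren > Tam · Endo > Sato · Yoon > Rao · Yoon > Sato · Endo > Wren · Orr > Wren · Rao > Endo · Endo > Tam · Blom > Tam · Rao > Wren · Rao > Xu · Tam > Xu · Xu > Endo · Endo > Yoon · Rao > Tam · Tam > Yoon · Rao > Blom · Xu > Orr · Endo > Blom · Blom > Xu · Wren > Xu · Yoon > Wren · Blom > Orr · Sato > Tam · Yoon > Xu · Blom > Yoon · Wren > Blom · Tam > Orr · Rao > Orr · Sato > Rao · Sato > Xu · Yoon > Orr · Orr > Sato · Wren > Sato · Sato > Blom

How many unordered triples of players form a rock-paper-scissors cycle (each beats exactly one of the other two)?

Win totals: Blom 4, Sato 4, Rao 6, Wren 4, Yoon 5, Endo 5, Orr 3, Tam 3, Xu 2.
A player with w wins dominates both others in C(w,2) triples; summing gives 6 + 6 + 15 + 6 + 10 + 10 + 3 + 3 + 1 = 60 transitive triples.
Total triples C(9,3) = 84, so cyclic triples = 84 − 60 = 24.

24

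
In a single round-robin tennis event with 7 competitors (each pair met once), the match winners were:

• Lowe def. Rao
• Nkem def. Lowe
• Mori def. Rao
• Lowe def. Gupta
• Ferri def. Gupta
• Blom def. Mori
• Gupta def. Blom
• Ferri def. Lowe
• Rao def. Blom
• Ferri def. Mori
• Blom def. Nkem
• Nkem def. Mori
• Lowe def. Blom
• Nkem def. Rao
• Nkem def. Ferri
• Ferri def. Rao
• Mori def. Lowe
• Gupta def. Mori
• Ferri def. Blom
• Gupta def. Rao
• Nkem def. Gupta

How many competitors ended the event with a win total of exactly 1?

1

Win totals: Mori 2, Lowe 3, Ferri 5, Rao 1, Gupta 3, Blom 2, Nkem 5.
Exactly 1: Rao — 1 competitor.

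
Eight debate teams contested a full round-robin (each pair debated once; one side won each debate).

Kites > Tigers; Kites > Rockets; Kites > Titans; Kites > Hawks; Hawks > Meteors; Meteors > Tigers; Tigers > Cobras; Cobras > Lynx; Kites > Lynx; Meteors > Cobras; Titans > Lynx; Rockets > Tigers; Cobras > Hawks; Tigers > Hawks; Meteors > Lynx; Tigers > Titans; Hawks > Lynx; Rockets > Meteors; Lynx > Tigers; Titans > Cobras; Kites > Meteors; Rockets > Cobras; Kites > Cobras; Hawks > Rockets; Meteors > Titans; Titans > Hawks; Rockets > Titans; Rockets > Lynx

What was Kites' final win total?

Kites' results: beat Rockets, Meteors, Titans, Hawks, Cobras, Tigers, Lynx; lost to no one.
That is 7 wins.

7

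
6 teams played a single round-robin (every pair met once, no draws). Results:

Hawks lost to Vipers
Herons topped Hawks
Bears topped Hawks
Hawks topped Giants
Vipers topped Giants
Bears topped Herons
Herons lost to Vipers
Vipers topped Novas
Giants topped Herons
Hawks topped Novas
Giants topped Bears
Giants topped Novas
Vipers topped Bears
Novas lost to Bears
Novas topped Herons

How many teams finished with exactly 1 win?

Win totals: Herons 1, Novas 1, Bears 3, Vipers 5, Giants 3, Hawks 2.
Exactly 1: Herons, Novas — 2 teams.

2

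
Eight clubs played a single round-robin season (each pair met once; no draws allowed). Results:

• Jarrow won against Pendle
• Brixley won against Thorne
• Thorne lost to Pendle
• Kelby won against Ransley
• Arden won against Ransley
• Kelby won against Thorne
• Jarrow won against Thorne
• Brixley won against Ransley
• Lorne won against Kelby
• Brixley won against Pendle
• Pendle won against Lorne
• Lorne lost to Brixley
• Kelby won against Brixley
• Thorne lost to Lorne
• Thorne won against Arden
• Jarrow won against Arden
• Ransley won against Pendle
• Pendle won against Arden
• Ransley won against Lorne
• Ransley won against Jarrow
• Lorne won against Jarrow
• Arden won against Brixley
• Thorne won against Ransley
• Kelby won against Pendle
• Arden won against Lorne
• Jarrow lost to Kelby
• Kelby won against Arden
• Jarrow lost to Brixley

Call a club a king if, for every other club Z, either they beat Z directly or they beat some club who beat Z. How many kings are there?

Brixley reaches everyone (king).
Pendle reaches everyone (king).
Kelby reaches everyone (king).
Jarrow cannot reach Kelby in two steps.
Ransley cannot reach Brixley in two steps.
Thorne cannot reach Kelby in two steps.
Arden reaches everyone (king).
Lorne reaches everyone (king).
Kings: Brixley, Pendle, Kelby, Arden, Lorne — 5.

5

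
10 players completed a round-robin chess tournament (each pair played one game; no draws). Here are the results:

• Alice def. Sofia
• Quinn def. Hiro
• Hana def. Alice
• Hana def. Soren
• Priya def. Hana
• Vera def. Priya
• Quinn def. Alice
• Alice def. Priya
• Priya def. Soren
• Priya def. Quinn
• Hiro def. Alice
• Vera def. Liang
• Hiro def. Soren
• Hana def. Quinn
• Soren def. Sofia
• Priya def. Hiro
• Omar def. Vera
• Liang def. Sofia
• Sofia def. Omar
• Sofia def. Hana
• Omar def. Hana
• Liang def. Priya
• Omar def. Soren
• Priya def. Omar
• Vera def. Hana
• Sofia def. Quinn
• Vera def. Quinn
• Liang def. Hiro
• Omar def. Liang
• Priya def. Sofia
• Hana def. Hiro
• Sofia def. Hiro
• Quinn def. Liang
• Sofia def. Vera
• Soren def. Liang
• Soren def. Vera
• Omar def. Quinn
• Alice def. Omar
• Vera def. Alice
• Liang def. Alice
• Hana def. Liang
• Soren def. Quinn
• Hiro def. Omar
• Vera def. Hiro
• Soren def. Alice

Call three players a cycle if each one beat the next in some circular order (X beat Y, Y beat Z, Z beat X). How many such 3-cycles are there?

35

Win totals: Alice 3, Sofia 5, Quinn 3, Vera 6, Omar 5, Priya 6, Soren 5, Hiro 3, Hana 5, Liang 4.
A player with w wins dominates both others in C(w,2) triples; summing gives 3 + 10 + 3 + 15 + 10 + 15 + 10 + 3 + 10 + 6 = 85 transitive triples.
Total triples C(10,3) = 120, so cyclic triples = 120 − 85 = 35.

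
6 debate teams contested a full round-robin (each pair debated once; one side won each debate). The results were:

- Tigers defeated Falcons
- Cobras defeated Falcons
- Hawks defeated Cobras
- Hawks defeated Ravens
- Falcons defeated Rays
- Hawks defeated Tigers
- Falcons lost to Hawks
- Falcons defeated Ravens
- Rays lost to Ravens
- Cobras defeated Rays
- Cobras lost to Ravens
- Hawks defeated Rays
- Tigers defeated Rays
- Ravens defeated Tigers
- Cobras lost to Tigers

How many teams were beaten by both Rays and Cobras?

Rays beat: no one.
Cobras beat: Falcons, Rays.
No one was beaten by both.

0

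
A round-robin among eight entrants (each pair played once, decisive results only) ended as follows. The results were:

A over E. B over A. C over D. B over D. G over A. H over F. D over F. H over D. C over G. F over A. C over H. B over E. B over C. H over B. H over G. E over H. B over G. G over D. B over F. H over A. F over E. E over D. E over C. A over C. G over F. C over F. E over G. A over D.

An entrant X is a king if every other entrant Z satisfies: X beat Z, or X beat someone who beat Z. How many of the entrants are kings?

A cannot reach B in two steps.
B reaches everyone (king).
C reaches everyone (king).
D cannot reach B, C, G, H in two steps.
E reaches everyone (king).
F cannot reach B in two steps.
G cannot reach B, H in two steps.
H reaches everyone (king).
Kings: B, C, E, H — 4.

4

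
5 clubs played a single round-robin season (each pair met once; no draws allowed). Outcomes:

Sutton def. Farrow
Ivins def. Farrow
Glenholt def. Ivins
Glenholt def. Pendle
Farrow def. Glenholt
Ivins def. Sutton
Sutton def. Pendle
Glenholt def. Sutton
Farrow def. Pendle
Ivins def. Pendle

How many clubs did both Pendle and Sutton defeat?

Pendle beat: no one.
Sutton beat: Pendle, Farrow.
No one was beaten by both.

0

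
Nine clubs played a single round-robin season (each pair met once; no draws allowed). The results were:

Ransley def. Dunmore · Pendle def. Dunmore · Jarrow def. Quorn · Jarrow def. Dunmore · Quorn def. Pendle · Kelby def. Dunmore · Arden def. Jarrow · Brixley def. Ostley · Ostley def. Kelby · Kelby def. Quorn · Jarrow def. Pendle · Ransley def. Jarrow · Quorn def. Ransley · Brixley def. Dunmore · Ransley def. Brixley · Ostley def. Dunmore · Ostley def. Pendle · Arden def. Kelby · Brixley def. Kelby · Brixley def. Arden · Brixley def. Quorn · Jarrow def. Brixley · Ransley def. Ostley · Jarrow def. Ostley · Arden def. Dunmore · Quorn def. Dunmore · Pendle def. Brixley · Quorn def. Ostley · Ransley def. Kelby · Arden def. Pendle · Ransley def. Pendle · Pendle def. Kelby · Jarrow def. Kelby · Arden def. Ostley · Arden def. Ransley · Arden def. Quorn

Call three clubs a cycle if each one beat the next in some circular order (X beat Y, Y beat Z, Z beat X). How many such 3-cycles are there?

10

Win totals: Dunmore 0, Kelby 2, Pendle 3, Ransley 6, Quorn 4, Jarrow 6, Ostley 3, Arden 7, Brixley 5.
A club with w wins dominates both others in C(w,2) triples; summing gives 0 + 1 + 3 + 15 + 6 + 15 + 3 + 21 + 10 = 74 transitive triples.
Total triples C(9,3) = 84, so cyclic triples = 84 − 74 = 10.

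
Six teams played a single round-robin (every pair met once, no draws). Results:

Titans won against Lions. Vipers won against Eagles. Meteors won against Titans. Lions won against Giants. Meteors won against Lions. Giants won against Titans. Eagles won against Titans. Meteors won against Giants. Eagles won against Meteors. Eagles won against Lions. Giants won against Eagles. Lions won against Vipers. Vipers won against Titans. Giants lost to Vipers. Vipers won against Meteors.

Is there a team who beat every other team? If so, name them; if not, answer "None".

None

Highest win total is Vipers with 4 (out of 5 possible).
Vipers lost to Lions, so no team went undefeated.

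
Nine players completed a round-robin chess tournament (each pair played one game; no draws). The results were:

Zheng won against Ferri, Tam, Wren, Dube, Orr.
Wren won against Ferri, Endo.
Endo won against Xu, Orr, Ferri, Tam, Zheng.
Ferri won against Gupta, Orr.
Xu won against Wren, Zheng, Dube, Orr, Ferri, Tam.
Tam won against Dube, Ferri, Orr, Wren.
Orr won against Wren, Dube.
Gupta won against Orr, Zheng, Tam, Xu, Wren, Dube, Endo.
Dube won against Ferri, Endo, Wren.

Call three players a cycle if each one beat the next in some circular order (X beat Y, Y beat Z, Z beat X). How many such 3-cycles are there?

Win totals: Tam 4, Zheng 5, Xu 6, Endo 5, Gupta 7, Orr 2, Wren 2, Ferri 2, Dube 3.
A player with w wins dominates both others in C(w,2) triples; summing gives 6 + 10 + 15 + 10 + 21 + 1 + 1 + 1 + 3 = 68 transitive triples.
Total triples C(9,3) = 84, so cyclic triples = 84 − 68 = 16.

16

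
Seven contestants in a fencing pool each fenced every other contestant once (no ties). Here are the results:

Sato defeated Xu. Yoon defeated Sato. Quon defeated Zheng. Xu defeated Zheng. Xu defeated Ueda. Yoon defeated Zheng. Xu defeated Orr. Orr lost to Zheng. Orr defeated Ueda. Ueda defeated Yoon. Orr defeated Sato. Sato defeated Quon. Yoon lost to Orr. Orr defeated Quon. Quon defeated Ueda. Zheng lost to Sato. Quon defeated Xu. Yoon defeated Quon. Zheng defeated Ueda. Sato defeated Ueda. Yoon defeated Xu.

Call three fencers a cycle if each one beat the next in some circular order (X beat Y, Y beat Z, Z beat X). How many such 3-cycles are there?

10

Win totals: Quon 3, Yoon 4, Zheng 2, Ueda 1, Orr 4, Xu 3, Sato 4.
A fencer with w wins dominates both others in C(w,2) triples; summing gives 3 + 6 + 1 + 0 + 6 + 3 + 6 = 25 transitive triples.
Total triples C(7,3) = 35, so cyclic triples = 35 − 25 = 10.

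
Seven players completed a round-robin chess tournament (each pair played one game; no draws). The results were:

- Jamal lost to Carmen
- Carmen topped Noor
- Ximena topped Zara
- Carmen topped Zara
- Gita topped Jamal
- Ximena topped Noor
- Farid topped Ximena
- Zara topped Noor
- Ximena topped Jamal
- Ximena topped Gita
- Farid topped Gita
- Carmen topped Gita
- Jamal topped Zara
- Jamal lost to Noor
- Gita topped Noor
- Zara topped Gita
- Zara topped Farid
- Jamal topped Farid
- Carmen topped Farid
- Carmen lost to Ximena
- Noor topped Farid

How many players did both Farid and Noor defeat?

0

Farid beat: Gita, Ximena.
Noor beat: Farid, Jamal.
No one was beaten by both.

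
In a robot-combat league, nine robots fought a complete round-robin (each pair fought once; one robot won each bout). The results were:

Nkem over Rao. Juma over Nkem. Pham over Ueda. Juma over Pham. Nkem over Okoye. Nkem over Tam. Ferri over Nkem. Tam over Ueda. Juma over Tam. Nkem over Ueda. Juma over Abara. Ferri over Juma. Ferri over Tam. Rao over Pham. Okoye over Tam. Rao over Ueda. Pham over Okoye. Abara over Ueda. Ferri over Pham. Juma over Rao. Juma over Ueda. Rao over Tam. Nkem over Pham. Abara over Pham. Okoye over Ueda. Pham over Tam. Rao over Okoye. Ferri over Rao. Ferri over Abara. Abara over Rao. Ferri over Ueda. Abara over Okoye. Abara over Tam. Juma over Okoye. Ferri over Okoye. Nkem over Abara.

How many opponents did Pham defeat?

Pham's results: beat Ueda, Tam, Okoye; lost to Rao, Nkem, Abara, Juma, Ferri.
That is 3 wins.

3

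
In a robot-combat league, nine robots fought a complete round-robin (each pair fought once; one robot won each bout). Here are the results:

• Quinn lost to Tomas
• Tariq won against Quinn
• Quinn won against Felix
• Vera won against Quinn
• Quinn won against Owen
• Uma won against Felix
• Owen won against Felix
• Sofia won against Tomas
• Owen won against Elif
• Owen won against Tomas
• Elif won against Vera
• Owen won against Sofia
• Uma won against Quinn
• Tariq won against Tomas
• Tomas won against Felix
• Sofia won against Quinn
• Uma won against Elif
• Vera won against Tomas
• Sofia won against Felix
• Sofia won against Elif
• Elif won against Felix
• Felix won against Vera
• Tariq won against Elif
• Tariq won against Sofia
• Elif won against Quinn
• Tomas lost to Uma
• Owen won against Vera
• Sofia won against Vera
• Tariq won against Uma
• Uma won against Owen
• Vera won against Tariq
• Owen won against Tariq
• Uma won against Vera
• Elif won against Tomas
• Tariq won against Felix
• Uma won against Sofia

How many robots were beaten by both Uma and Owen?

5

Uma beat: Elif, Tomas, Quinn, Felix, Vera, Sofia, Owen.
Owen beat: Elif, Tariq, Tomas, Felix, Vera, Sofia.
Both beat: Elif, Tomas, Felix, Vera, Sofia — 5.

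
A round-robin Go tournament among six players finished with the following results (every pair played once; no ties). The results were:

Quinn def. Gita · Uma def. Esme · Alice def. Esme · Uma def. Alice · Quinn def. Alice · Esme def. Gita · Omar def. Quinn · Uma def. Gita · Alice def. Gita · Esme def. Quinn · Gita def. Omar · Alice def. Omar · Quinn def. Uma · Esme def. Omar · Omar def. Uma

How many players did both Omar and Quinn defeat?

Omar beat: Uma, Quinn.
Quinn beat: Alice, Uma, Gita.
Both beat: Uma — 1.

1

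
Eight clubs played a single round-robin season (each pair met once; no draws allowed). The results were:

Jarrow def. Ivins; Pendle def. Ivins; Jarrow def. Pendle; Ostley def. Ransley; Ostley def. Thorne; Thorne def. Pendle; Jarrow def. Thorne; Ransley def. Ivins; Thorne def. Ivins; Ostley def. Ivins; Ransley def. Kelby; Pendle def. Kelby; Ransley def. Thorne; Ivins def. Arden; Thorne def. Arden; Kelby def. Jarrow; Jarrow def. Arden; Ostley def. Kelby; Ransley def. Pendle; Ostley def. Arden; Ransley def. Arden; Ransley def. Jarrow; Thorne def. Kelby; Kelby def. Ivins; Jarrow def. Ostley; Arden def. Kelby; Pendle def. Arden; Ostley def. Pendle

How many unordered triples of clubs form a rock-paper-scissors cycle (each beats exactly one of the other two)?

Win totals: Kelby 2, Ransley 6, Pendle 3, Jarrow 5, Thorne 4, Ostley 6, Ivins 1, Arden 1.
A club with w wins dominates both others in C(w,2) triples; summing gives 1 + 15 + 3 + 10 + 6 + 15 + 0 + 0 = 50 transitive triples.
Total triples C(8,3) = 56, so cyclic triples = 56 − 50 = 6.

6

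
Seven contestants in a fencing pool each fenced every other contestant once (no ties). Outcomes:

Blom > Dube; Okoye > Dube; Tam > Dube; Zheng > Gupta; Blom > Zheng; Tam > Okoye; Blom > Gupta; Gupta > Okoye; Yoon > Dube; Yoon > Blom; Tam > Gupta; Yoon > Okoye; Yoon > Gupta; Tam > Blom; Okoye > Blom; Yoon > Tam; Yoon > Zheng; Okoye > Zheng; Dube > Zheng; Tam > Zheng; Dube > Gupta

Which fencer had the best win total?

Yoon

Win totals: Okoye 3, Zheng 1, Tam 5, Blom 3, Gupta 1, Yoon 6, Dube 2.
Yoon leads with 6 wins (next highest: 5).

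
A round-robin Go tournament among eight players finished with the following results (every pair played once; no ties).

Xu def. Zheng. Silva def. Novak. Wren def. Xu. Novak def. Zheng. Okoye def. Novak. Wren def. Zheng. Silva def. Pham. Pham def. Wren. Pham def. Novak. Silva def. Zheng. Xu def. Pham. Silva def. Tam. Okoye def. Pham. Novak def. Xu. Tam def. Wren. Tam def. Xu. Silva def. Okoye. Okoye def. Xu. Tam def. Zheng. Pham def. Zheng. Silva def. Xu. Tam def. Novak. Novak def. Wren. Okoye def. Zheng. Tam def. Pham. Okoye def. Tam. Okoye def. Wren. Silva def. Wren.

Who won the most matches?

Win totals: Zheng 0, Novak 3, Xu 2, Okoye 6, Silva 7, Wren 2, Pham 3, Tam 5.
Silva leads with 7 wins (next highest: 6).

Silva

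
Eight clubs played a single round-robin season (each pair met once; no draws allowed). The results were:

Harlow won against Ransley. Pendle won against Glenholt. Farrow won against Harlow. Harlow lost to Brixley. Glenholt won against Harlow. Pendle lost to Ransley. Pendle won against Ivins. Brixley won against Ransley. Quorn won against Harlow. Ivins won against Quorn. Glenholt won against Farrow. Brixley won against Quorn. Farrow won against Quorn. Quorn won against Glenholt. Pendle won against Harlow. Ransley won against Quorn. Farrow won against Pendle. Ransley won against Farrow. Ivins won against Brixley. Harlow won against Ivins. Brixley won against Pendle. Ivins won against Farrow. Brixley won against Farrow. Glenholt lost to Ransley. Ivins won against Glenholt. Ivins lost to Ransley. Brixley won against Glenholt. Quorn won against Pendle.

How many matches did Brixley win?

Brixley's results: beat Farrow, Ransley, Quorn, Pendle, Harlow, Glenholt; lost to Ivins.
That is 6 wins.

6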